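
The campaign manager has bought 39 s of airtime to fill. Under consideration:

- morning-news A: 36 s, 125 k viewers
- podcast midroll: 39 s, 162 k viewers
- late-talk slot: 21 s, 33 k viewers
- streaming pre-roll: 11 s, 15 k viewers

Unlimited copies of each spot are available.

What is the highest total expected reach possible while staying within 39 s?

162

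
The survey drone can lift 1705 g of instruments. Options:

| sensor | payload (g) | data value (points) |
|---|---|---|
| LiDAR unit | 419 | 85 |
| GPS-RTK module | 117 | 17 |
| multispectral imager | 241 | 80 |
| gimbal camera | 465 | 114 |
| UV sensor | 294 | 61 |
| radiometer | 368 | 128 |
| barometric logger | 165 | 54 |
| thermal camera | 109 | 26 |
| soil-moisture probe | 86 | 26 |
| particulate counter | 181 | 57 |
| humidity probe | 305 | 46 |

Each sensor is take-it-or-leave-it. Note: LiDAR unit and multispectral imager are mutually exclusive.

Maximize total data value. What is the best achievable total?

485

Taking multispectral imager + gimbal camera + radiometer + barometric logger + thermal camera + soil-moisture probe + particulate counter: 1615 g used, 485 in data value.
Next best is GPS-RTK module + multispectral imager + gimbal camera + radiometer + barometric logger + thermal camera + particulate counter at 476 (1646 g) — short by 9.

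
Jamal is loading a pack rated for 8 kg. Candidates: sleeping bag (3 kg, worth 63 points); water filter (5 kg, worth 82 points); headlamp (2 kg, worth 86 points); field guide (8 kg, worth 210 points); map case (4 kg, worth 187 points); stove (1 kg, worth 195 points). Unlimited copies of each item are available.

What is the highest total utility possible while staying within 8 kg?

1560

The ratio ordering already packs tightly: 8×stove, 8 kg, 1560.
Every other selection either busts 8 kg or fails to beat 1560.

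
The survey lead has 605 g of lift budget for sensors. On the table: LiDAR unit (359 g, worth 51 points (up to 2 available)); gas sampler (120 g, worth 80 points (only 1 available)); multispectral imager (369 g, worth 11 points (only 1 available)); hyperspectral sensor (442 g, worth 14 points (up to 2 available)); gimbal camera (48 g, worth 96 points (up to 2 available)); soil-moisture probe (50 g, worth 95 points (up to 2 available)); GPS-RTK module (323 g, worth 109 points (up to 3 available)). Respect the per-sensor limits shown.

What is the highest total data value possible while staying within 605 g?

By data value per g: gimbal camera 2.00, soil-moisture probe 1.90, gas sampler 0.67, GPS-RTK module 0.34 lead.
The ratio heuristic lands on gas sampler + 2×gimbal camera + 2×soil-moisture probe (462) but leaves 289 g idle.
Replace gas sampler with GPS-RTK module: the trade gains 29 net, giving 491 at 519 g.
The spare 86 g is too small for any remaining sensor, and no exchange beats 491.

491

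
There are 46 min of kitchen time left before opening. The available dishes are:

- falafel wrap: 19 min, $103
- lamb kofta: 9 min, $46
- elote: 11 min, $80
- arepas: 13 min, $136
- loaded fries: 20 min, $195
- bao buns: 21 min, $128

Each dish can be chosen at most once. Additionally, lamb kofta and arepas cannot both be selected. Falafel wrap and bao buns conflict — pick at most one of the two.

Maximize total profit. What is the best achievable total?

411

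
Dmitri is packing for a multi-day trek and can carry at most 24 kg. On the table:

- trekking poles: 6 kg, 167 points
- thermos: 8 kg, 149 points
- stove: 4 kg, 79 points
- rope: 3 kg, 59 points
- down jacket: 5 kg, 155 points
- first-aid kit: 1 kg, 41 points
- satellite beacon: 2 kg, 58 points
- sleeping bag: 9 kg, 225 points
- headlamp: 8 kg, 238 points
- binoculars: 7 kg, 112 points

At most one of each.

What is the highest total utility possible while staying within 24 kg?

Filling by ratio: trekking poles + down jacket + first-aid kit + satellite beacon + headlamp for 659, with 2 kg left unused.
Dropping satellite beacon frees 2 kg; slotting in stove (4 kg) lifts the total to 680 at 24 kg.

680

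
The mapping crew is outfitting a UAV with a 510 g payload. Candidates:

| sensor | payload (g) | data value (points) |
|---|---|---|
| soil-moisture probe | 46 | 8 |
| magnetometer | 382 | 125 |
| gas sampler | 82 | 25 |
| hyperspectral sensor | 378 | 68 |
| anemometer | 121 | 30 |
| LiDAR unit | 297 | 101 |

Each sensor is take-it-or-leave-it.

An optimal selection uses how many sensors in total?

3

Optimal total is 158.
For example soil-moisture probe + magnetometer + gas sampler achieves it, using 510 g.
All optima have 3 sensors.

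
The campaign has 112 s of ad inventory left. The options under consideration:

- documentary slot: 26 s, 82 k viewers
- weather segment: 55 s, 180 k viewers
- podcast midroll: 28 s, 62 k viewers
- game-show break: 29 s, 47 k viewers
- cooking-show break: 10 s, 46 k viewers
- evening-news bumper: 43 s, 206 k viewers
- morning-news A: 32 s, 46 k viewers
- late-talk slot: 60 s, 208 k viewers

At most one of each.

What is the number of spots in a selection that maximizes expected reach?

3

The maximum expected reach within 112 s is 432.
One optimal bundle: weather segment + cooking-show break + evening-news bumper (108 s).
Every optimal selection uses 3 spots.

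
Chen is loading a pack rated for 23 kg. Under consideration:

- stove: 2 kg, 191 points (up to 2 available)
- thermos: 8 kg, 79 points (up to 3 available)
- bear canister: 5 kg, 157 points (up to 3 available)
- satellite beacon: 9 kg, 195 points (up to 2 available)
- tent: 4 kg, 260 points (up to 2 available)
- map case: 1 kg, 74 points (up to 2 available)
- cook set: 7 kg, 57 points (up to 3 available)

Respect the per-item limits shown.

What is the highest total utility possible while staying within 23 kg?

By utility per kg: stove 95.50, map case 74.00, tent 65.00, bear canister 31.40 lead.
Taking the top-ratio items first gives 2×stove + bear canister + 2×tent + 2×map case for 1207 (19 kg).
The 1 kg tied up in map case is better spent on bear canister — total rises to 1290 (23 kg).
No other feasible combination exceeds 1290.

1290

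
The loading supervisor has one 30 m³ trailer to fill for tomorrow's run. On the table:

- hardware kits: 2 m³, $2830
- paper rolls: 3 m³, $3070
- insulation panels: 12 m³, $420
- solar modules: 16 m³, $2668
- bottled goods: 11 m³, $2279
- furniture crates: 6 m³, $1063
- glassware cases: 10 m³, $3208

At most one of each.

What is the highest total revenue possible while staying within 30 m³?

11387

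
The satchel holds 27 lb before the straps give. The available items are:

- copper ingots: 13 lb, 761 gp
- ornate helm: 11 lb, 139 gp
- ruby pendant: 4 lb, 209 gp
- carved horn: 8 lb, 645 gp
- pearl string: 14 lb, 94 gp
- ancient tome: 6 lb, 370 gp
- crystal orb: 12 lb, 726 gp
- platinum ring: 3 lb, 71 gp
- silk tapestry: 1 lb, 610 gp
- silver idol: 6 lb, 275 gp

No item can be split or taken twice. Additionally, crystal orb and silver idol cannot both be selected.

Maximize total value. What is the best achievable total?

2351

The ratio ordering already packs tightly: carved horn + ancient tome + crystal orb + silk tapestry, 27 lb, 2351.
The closest alternative, copper ingots + ruby pendant + carved horn + silk tapestry, reaches only 2225.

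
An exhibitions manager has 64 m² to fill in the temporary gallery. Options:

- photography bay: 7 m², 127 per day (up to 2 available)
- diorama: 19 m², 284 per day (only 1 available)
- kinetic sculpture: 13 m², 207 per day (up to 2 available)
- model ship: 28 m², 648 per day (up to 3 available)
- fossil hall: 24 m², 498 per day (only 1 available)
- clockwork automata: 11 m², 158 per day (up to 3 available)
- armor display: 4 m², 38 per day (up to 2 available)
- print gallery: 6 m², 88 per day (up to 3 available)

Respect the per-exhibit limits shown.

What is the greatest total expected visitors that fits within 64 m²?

1423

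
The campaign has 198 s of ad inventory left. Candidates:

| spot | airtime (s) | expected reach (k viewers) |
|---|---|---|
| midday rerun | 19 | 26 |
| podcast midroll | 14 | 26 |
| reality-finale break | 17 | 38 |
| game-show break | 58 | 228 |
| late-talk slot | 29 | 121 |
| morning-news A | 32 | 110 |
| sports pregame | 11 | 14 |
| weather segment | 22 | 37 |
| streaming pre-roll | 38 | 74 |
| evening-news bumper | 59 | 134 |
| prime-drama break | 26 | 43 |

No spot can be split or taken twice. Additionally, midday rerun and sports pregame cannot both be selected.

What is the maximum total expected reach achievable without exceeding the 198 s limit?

631

The ratio ordering already packs tightly: reality-finale break + game-show break + late-talk slot + morning-news A + evening-news bumper, 195 s, 631.
Next best is midday rerun + game-show break + late-talk slot + morning-news A + evening-news bumper at 619 (197 s) — short by 12.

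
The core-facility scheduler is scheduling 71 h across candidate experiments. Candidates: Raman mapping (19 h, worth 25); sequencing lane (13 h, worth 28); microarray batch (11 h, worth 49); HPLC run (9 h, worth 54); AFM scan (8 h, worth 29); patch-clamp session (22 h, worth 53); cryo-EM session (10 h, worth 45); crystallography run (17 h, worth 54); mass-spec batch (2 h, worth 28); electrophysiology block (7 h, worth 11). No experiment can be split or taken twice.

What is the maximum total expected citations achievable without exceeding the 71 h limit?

287

Density check — mass-spec batch 14.00, HPLC run 6.00, cryo-EM session 4.50, microarray batch 4.45 are the best per h.
The ratio ordering already packs tightly: sequencing lane + microarray batch + HPLC run + AFM scan + cryo-EM session + crystallography run + mass-spec batch, 70 h, 287.
That's the maximum — no swap from here does better than 287.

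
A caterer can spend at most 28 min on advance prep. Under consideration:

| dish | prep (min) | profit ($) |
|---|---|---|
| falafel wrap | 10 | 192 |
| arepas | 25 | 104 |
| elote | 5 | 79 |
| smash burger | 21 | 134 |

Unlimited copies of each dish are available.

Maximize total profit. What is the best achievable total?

Ranking by ratio (profit/min): falafel wrap 19.20, elote 15.80, smash burger 6.38.
The ratio ordering already packs tightly: 2×falafel wrap + elote, 25 min, 463.
That's the maximum — no swap from here does better than 463.

463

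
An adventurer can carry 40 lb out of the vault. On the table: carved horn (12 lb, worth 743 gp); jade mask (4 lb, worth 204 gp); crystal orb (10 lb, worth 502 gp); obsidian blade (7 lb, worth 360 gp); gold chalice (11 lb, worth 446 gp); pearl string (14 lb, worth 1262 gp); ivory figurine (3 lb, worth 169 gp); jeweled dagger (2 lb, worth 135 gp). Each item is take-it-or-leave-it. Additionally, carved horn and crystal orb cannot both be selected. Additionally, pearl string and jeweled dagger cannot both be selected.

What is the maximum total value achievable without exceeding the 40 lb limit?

2738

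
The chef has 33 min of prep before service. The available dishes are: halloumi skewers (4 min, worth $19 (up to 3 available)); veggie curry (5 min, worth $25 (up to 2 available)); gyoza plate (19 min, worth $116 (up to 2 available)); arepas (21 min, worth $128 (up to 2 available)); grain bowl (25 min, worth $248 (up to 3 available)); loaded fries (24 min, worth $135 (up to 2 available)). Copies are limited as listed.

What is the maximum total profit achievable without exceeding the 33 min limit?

Ranking by ratio (profit/min): grain bowl 9.92, gyoza plate 6.11, arepas 6.10.
A density-first pass picks veggie curry + grain bowl — 273 at 30 min.
Dropping veggie curry frees 5 min; slotting in 2×halloumi skewers (8 min) lifts the total to 286 at 33 min.
Every other selection either busts 33 min or exceeds an availability limit or fails to beat 286.

286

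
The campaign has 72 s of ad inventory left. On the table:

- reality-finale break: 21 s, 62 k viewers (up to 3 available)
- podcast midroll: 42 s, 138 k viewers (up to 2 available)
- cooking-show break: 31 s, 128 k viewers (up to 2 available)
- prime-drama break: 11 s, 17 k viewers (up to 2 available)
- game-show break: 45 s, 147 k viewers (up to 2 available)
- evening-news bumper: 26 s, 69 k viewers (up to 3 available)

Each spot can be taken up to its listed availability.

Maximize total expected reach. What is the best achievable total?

256

Ranking by ratio (expected reach/s): cooking-show break 4.13, podcast midroll 3.29, game-show break 3.27, reality-finale break 2.95.
2×cooking-show break uses 62 of the 72 s and totals 256.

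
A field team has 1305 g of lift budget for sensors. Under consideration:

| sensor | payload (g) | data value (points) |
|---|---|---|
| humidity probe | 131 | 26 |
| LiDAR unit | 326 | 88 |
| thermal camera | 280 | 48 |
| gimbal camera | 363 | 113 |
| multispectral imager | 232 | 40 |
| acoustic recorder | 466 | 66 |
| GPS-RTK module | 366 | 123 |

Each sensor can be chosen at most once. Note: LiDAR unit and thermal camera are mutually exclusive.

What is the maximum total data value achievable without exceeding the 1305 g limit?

364

The ratio heuristic lands on humidity probe + LiDAR unit + gimbal camera + GPS-RTK module (350) but leaves 119 g idle.
Replace humidity probe with multispectral imager: the trade gains 14 net, giving 364 at 1287 g.
Next best is humidity probe + LiDAR unit + gimbal camera + GPS-RTK module at 350 (1186 g) — short by 14.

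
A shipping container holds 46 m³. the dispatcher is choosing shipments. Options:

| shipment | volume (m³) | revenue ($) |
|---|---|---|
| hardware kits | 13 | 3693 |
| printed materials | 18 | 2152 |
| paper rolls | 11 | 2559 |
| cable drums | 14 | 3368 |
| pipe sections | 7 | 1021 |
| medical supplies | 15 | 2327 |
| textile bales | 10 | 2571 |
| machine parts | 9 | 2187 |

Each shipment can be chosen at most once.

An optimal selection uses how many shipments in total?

The maximum revenue within 46 m³ is 11819.
hardware kits + cable drums + textile bales + machine parts hits 11819 at 46 m³.
All optima have 4 shipments.

4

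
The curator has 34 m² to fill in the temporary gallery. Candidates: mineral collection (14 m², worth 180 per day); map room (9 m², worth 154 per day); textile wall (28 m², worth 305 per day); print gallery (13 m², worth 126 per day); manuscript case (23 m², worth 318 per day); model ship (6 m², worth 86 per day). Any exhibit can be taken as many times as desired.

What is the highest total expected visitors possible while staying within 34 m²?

548

The ratio ordering already packs tightly: 3×map room + model ship, 33 m², 548.
That's the maximum — no swap from here does better than 548.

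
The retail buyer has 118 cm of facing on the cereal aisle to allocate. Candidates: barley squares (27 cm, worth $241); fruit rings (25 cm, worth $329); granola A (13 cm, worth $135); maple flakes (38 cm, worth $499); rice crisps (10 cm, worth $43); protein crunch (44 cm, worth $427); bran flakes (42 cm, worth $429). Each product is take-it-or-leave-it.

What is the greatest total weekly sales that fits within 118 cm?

1392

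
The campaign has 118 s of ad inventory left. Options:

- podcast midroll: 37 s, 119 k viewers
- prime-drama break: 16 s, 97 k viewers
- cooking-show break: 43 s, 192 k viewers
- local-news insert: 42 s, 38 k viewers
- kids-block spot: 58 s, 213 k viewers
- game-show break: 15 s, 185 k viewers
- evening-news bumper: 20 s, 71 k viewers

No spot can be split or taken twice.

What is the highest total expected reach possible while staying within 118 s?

593

By expected reach per s: game-show break 12.33, prime-drama break 6.06, cooking-show break 4.47, kids-block spot 3.67 lead.
Greedy by ratio would take prime-drama break + cooking-show break + game-show break + evening-news bumper: 94 s used, total 545.
Replace evening-news bumper with podcast midroll: the trade gains 48 net, giving 593 at 111 s.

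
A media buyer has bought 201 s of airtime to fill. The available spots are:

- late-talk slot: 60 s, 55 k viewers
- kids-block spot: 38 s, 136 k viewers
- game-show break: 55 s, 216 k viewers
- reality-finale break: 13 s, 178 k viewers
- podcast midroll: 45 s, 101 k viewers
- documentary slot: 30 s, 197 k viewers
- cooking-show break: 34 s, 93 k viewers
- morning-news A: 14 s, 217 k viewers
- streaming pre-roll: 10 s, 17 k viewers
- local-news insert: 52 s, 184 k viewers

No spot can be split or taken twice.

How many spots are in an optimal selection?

6

Optimal total is 1085.
For example game-show break + reality-finale break + documentary slot + cooking-show break + morning-news A + local-news insert achieves it, using 198 s.
Any selection reaching 1085 contains exactly 6 spots.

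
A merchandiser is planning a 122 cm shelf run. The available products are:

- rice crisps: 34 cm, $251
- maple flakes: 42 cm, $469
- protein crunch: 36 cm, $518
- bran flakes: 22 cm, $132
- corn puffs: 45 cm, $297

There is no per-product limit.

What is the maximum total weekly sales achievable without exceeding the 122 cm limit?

1554

Ranking by ratio (weekly sales/cm): protein crunch 14.39, maple flakes 11.17, rice crisps 7.38, corn puffs 6.60.
The ratio ordering already packs tightly: 3×protein crunch, 108 cm, 1554.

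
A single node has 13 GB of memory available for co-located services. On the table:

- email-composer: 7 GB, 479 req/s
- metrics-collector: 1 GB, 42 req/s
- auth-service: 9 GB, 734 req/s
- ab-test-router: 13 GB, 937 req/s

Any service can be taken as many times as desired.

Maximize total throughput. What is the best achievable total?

937

Taking the top-ratio services first gives 4×metrics-collector + auth-service for 902 (13 GB).
Dropping 4×metrics-collector and auth-service frees 13 GB; slotting in ab-test-router (13 GB) lifts the total to 937 at 13 GB.
Every other selection either busts 13 GB or fails to beat 937.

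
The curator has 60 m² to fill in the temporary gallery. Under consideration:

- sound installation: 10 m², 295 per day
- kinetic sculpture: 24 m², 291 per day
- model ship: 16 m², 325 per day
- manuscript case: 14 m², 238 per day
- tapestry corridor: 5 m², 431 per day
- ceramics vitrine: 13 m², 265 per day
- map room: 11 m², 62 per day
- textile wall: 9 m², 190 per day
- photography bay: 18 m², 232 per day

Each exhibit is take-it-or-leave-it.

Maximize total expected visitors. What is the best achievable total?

1554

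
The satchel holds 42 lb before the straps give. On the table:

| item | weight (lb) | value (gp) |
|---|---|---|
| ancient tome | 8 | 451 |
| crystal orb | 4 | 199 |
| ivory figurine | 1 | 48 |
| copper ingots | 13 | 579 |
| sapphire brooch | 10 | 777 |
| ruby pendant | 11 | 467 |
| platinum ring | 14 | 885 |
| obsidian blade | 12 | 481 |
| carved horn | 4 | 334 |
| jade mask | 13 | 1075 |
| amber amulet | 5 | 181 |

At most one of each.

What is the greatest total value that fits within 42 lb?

3119

Taking ivory figurine + sapphire brooch + platinum ring + carved horn + jade mask: 42 lb used, 3119 in value.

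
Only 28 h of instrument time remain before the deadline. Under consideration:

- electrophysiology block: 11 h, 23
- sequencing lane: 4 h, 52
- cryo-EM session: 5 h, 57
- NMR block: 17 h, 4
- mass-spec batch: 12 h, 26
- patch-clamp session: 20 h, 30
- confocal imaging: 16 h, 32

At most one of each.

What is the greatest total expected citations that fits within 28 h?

141

Density check — sequencing lane 13.00, cryo-EM session 11.40, mass-spec batch 2.17, electrophysiology block 2.09 are the best per h.
Greedy by ratio would take sequencing lane + cryo-EM session + mass-spec batch: 21 h used, total 135.
Replace mass-spec batch with confocal imaging: the trade gains 6 net, giving 141 at 25 h.
Next best is sequencing lane + cryo-EM session + mass-spec batch at 135 (21 h) — short by 6.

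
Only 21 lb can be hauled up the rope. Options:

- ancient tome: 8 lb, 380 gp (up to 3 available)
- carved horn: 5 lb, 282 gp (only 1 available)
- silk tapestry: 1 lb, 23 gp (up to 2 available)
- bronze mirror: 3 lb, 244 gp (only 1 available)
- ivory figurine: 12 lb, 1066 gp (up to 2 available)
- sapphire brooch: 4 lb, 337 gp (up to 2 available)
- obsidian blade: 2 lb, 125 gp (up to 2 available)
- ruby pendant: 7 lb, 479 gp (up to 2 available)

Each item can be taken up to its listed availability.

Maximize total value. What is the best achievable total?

1772

Taking the top-ratio items first gives silk tapestry + ivory figurine + 2×sapphire brooch for 1763 (21 lb).
Replace silk tapestry and sapphire brooch with bronze mirror + obsidian blade: the trade gains 9 net, giving 1772 at 21 lb.
Every other selection either busts 21 lb or exceeds an availability limit or fails to beat 1772.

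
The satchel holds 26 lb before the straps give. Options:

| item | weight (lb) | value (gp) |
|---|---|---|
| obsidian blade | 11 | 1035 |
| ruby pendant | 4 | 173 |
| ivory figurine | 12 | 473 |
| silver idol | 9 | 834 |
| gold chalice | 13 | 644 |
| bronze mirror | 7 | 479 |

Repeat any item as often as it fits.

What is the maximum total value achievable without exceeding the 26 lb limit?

2×obsidian blade + ruby pendant uses 26 of the 26 lb and totals 2243.

2243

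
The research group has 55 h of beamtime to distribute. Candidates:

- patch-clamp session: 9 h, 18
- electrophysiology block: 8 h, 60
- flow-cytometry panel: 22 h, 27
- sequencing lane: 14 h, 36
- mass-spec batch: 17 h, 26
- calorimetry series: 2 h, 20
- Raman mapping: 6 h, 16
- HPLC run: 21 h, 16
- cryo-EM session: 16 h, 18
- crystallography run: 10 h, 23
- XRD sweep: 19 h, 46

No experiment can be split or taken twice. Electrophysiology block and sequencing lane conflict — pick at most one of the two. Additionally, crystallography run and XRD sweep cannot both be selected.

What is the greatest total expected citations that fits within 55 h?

170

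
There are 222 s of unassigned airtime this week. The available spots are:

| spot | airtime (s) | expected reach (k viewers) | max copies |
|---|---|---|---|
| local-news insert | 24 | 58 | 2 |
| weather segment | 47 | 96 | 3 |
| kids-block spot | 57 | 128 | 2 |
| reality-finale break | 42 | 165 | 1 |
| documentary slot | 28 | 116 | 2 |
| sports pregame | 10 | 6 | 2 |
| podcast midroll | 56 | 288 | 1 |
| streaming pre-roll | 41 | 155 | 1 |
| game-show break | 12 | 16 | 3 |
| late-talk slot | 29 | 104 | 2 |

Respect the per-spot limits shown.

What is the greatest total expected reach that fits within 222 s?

899

Taking the top-ratio spots first gives local-news insert + reality-finale break + 2×documentary slot + podcast midroll + streaming pre-roll for 898 (219 s).
Replace local-news insert and streaming pre-roll with sports pregame + 2×late-talk slot: the trade gains 1 net, giving 899 at 222 s.
That's the maximum — no swap from here does better than 899.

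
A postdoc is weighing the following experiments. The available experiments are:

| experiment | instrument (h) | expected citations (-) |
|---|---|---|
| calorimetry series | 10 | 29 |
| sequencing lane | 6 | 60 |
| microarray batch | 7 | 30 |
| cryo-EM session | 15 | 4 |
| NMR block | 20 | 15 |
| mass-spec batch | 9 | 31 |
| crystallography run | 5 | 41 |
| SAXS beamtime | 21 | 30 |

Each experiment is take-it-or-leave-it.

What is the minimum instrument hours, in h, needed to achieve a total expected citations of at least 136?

Look for the lowest-instrument combination reaching 136.
sequencing lane + microarray batch + mass-spec batch + crystallography run reaches 162 using 27 h.
No combination under 27 h hits 136.

27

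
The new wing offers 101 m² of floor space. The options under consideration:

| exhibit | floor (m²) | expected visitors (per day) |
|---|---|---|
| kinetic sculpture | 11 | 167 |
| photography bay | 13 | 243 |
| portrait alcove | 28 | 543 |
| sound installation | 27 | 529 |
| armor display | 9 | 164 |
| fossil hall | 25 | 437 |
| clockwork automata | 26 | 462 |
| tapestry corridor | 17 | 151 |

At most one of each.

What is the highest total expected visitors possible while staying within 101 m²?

Density check — sound installation 19.59, portrait alcove 19.39, photography bay 18.69 are the best per m².
Greedy by ratio would take kinetic sculpture + photography bay + portrait alcove + sound installation + armor display: 88 m² used, total 1646.
The 13 m² tied up in photography bay is better spent on clockwork automata — total rises to 1865 (101 m²).

1865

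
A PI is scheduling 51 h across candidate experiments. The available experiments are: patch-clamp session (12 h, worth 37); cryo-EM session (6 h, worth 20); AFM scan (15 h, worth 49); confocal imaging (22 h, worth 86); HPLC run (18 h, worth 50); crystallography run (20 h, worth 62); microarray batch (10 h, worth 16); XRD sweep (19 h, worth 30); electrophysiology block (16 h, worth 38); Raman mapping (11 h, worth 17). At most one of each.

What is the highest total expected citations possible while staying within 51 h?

Filling by ratio: cryo-EM session + AFM scan + confocal imaging for 155, with 8 h left unused.
Replace cryo-EM session with patch-clamp session: the trade gains 17 net, giving 172 at 49 h.
No other feasible combination exceeds 172.

172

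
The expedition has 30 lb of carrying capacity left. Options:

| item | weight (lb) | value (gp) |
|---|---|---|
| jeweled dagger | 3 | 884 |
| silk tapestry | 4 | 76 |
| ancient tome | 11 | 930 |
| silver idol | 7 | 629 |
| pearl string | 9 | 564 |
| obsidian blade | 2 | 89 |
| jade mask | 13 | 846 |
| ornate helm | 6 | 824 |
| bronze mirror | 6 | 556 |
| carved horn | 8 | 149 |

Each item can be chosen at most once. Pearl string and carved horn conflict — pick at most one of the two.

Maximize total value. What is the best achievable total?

3356

The ratio heuristic lands on jeweled dagger + silk tapestry + silver idol + obsidian blade + ornate helm + bronze mirror (3058) but leaves 2 lb idle.
The 10 lb tied up in silk tapestry and bronze mirror is better spent on ancient tome — total rises to 3356 (29 lb).
An exhaustive check of the 1024 subsets confirms 3356.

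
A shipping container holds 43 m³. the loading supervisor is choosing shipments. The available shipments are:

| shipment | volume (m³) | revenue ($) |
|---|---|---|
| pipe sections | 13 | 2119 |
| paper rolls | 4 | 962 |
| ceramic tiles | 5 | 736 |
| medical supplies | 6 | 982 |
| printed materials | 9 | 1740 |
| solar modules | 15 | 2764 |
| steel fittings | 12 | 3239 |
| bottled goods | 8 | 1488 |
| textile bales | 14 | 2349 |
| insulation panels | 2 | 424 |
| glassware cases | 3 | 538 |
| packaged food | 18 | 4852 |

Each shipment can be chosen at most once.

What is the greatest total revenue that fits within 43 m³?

A density-first pass picks paper rolls + steel fittings + insulation panels + glassware cases + packaged food — 10015 at 39 m³.
Dropping insulation panels and glassware cases frees 5 m³; slotting in printed materials (9 m³) lifts the total to 10793 at 43 m³.
Runner-up paper rolls + medical supplies + steel fittings + glassware cases + packaged food tops out at 10573.

10793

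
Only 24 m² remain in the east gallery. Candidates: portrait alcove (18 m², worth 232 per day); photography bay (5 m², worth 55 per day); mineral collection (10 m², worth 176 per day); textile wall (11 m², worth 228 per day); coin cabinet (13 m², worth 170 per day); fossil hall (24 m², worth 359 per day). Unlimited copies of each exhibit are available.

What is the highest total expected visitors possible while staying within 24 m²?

2×textile wall uses 22 of the 24 m² and totals 456.
The spare 2 m² is too small for any remaining exhibit, and no exchange beats 456.

456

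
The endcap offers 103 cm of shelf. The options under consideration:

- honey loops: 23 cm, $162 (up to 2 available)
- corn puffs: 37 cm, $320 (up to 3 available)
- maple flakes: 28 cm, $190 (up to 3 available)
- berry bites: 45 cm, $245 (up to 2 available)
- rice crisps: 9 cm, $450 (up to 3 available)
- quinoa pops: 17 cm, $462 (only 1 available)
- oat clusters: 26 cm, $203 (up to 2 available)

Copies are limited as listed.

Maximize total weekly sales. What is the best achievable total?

2218

The ratio heuristic lands on corn puffs + 3×rice crisps + quinoa pops (2132) but leaves 22 cm idle.
Dropping corn puffs frees 37 cm; slotting in 2×oat clusters (52 cm) lifts the total to 2218 at 96 cm.
The spare 7 cm is too small for any remaining product, and no exchange beats 2218.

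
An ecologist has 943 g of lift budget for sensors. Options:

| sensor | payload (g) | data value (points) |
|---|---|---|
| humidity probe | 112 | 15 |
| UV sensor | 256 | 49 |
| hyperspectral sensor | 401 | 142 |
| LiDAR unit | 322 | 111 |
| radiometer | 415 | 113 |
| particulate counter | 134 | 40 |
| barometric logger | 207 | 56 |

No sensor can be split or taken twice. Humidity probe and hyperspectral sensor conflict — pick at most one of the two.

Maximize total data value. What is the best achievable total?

By data value per g: hyperspectral sensor 0.35, LiDAR unit 0.34, particulate counter 0.30 lead.
A density-first pass picks hyperspectral sensor + LiDAR unit + particulate counter — 293 at 857 g.
Dropping particulate counter frees 134 g; slotting in barometric logger (207 g) lifts the total to 309 at 930 g.
Runner-up hyperspectral sensor + LiDAR unit + particulate counter tops out at 293.

309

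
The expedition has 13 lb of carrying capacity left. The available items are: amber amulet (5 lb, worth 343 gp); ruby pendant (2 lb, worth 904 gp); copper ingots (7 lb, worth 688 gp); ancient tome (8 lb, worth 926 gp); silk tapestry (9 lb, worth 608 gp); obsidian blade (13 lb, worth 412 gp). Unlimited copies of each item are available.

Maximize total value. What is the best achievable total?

5424

Density check — ruby pendant 452.00, ancient tome 115.75, copper ingots 98.29 are the best per lb.
6×ruby pendant uses 12 of the 13 lb and totals 5424.
Every other selection either busts 13 lb or fails to beat 5424.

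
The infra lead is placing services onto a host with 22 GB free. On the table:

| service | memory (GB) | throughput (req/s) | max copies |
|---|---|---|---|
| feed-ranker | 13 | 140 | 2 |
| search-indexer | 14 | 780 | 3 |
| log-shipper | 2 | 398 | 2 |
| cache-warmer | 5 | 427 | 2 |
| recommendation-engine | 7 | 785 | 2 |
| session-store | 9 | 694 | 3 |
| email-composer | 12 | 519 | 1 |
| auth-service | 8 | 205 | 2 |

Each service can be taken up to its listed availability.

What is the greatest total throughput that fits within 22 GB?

2435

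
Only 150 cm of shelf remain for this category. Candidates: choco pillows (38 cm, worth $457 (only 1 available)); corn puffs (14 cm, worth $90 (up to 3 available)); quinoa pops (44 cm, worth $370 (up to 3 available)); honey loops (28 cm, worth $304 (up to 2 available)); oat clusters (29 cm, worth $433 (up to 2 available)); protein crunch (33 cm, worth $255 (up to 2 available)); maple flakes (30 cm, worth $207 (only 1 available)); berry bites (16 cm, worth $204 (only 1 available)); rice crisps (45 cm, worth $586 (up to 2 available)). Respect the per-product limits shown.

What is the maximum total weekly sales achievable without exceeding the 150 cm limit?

2038

By weekly sales per cm: oat clusters 14.93, rice crisps 13.02, berry bites 12.75 lead.
2×oat clusters + 2×rice crisps uses 148 of the 150 cm and totals 2038.
The spare 2 cm is too small for any remaining product, and no exchange beats 2038.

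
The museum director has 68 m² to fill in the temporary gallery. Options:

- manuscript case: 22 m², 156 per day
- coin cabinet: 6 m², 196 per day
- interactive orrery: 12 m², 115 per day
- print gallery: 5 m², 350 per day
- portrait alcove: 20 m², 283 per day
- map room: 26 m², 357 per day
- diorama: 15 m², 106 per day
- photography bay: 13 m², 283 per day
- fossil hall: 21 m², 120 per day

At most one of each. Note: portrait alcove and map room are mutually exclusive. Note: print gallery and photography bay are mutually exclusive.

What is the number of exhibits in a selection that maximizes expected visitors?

5

Best achievable expected visitors is 1124.
One optimal bundle: coin cabinet + interactive orrery + print gallery + map room + diorama (64 m²).
Every optimal selection uses 5 exhibits.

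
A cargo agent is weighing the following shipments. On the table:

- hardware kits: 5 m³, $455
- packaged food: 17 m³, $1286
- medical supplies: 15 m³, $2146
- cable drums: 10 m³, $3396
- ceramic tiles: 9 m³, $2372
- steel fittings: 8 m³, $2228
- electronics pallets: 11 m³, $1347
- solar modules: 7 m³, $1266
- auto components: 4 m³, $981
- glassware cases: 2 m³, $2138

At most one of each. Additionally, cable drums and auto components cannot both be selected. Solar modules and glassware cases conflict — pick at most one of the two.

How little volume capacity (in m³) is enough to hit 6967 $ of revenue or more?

Minimise m³ subject to total revenue ≥ 6967.
Taking cable drums + steel fittings + glassware cases gives 7762 (≥ 6967) for 20 m³.
No combination under 20 m³ hits 6967.

20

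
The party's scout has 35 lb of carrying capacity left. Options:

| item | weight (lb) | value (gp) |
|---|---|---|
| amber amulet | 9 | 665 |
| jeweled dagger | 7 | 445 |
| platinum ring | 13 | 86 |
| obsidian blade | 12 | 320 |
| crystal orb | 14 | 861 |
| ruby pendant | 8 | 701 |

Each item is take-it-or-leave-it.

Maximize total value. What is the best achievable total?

2227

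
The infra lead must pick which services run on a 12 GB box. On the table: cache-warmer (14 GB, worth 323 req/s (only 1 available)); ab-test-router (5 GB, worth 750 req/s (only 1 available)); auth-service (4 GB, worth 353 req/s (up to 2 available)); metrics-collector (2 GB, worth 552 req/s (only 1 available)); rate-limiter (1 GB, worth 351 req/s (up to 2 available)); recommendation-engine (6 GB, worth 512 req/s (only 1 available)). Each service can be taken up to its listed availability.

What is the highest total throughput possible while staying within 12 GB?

A density-first pass picks ab-test-router + metrics-collector + 2×rate-limiter — 2004 at 9 GB.
Replace rate-limiter with auth-service: the trade gains 2 net, giving 2006 at 12 GB.
No other feasible combination exceeds 2006.

2006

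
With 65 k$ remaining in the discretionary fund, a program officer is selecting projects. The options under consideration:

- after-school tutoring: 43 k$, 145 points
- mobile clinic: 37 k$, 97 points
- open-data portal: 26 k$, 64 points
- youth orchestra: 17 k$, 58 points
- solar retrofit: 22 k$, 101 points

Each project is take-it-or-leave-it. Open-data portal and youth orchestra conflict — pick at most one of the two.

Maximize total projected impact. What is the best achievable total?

246

After-school tutoring + solar retrofit uses 65 of the 65 k$ and totals 246.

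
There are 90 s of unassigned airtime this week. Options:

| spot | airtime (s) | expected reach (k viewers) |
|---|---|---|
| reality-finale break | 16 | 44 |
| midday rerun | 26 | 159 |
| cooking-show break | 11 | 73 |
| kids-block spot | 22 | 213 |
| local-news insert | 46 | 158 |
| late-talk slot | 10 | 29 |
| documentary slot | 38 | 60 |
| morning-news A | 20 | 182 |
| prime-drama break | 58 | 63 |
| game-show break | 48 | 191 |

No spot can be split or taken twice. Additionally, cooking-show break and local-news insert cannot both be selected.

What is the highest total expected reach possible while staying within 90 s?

Best packing: midday rerun + cooking-show break + kids-block spot + late-talk slot + morning-news A — 89 s, 656 total.

656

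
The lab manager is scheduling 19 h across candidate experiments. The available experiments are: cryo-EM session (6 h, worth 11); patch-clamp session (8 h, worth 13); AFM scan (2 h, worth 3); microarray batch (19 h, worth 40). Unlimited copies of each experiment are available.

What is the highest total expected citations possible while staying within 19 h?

The ratio ordering already packs tightly: microarray batch, 19 h, 40.

40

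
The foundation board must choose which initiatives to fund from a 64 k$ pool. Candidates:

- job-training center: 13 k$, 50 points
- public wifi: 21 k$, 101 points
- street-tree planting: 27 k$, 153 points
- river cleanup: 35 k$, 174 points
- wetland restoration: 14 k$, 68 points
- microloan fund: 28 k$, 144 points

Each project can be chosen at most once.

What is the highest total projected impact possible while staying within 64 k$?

327

The ratio heuristic lands on street-tree planting + microloan fund (297) but leaves 9 k$ idle.
Dropping microloan fund frees 28 k$; slotting in river cleanup (35 k$) lifts the total to 327 at 62 k$.
Runner-up public wifi + street-tree planting + wetland restoration tops out at 322.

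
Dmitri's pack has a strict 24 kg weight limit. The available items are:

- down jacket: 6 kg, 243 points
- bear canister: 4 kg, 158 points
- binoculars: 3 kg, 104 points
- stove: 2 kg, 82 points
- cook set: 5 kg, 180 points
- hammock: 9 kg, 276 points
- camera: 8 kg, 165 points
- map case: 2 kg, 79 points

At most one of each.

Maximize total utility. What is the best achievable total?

863

Density check — stove 41.00, down jacket 40.50, bear canister 39.50 are the best per kg.
The ratio heuristic lands on down jacket + bear canister + binoculars + stove + cook set + map case (846) but leaves 2 kg idle.
Dropping cook set and map case frees 7 kg; slotting in hammock (9 kg) lifts the total to 863 at 24 kg.
The closest alternative, down jacket + bear canister + binoculars + hammock + map case, reaches only 860.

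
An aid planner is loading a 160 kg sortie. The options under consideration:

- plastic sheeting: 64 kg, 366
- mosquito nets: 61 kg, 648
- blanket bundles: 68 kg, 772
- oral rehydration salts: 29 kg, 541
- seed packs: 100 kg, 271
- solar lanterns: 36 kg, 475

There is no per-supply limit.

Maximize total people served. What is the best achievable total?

2705

The ratio ordering already packs tightly: 5×oral rehydration salts, 145 kg, 2705.
That's the maximum — no swap from here does better than 2705.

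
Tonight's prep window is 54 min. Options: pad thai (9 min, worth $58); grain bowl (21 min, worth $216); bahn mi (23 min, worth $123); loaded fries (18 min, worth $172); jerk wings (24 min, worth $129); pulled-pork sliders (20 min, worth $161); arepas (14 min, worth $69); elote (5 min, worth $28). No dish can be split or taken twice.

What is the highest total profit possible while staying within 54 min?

474

Density check — grain bowl 10.29, loaded fries 9.56, pulled-pork sliders 8.05 are the best per min.
Best packing: pad thai + grain bowl + loaded fries + elote — 53 min, 474 total.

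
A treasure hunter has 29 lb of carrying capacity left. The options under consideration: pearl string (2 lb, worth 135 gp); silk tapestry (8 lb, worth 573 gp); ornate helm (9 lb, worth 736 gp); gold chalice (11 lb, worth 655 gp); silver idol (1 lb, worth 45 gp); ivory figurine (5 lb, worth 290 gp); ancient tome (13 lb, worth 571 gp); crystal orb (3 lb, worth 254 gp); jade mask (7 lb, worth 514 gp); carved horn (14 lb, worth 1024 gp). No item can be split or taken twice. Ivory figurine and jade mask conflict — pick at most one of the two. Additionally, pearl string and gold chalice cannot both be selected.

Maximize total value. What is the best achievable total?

2212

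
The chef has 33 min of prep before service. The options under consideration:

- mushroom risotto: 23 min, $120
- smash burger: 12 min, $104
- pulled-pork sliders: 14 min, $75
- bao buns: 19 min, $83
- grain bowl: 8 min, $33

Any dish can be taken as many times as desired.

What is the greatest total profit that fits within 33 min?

241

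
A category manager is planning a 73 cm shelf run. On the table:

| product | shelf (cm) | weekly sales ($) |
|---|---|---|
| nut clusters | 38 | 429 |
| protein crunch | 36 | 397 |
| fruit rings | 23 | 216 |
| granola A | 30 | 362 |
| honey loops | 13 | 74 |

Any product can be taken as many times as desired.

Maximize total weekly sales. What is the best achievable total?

Best packing: 2×granola A + honey loops — 73 cm, 798 total.

798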